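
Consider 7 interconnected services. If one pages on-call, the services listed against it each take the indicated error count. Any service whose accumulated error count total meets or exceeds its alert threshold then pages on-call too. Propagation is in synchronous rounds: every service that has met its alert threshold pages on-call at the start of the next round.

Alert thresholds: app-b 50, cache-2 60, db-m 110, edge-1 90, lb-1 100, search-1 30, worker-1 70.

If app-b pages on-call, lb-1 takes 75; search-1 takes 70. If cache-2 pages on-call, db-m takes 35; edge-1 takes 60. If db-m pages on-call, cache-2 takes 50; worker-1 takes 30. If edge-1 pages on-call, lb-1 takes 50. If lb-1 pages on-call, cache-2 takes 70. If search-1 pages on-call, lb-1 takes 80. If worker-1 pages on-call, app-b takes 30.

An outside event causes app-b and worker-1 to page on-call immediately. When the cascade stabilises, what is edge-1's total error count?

60

Round 1 — app-b, worker-1 page on-call (initial).
  lb-1: +75 → 75 < 100
  search-1: +70 → 70 ≥ 30
Round 2 — search-1 pages on-call.
  lb-1: +80 → 155 ≥ 100
Round 3 — lb-1 pages on-call.
  cache-2: +70 → 70 ≥ 60
Round 4 — cache-2 pages on-call.
  db-m: +35 → 35 < 110
  edge-1: +60 → 60 < 90
No further pages.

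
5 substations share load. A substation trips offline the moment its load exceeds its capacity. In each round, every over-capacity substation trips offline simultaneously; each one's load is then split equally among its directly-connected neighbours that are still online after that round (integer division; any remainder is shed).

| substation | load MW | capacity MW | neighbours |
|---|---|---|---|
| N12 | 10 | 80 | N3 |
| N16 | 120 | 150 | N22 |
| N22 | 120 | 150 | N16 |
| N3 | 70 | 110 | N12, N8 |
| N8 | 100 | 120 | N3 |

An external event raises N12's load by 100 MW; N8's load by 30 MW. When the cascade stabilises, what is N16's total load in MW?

120

Round 1 — N12 at 110 > 80; N8 at 130 > 120. N12, N8 trip offline.
  N12 sheds 110 MW to N3: 110 each.
    N3: 70+110 = 180 > 110
  N8 sheds 130 MW to N3: 130 each.
    N3: 180+130 = 310 > 110
Round 2 — N3 trips offline.
  N3 sheds 310 MW: no online neighbours, lost.
No further trips.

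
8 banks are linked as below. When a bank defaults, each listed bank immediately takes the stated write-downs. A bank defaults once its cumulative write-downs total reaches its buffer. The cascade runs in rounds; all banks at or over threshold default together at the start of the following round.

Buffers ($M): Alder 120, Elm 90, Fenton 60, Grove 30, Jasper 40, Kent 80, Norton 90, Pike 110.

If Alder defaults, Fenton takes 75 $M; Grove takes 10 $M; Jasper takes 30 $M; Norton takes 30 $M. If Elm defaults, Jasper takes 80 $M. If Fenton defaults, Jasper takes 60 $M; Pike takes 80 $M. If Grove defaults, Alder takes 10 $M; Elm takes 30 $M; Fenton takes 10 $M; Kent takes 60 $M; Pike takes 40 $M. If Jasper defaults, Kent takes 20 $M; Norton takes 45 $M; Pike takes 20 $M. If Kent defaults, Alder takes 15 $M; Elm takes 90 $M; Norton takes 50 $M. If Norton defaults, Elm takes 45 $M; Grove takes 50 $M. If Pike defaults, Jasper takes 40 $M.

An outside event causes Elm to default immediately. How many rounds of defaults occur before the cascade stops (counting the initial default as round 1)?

Round 1 — Elm defaults (initial).
  Jasper: +80 → 80 ≥ 40
Round 2 — Jasper defaults.
  Kent: +20 → 20 < 80
  Norton: +45 → 45 < 90
  Pike: +20 → 20 < 110
No further defaults.

2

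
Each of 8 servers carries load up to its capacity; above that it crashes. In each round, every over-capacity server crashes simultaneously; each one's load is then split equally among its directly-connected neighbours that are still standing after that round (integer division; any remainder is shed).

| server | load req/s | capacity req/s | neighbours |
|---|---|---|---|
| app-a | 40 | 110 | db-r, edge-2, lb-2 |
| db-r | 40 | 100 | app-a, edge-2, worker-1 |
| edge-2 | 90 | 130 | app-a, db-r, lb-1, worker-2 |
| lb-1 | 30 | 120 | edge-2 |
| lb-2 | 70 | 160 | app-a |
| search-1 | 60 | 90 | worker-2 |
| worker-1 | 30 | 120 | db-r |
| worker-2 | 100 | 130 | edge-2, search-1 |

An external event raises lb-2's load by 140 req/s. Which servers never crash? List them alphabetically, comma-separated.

none

Round 1 — lb-2 at 210 > 160. lb-2 crashes.
  lb-2 sheds 210 req/s to app-a: 210 each.
    app-a: 40+210 = 250 > 110
Round 2 — app-a crashes.
  app-a sheds 250 req/s to db-r, edge-2: 125 each.
    db-r: 40+125 = 165 > 100
    edge-2: 90+125 = 215 > 130
Round 3 — db-r, edge-2 crash.
  db-r sheds 165 req/s to worker-1: 165 each.
    worker-1: 30+165 = 195 > 120
  edge-2 sheds 215 req/s to lb-1, worker-2: 107 each (1 lost).
    lb-1: 30+107 = 137 > 120
    worker-2: 100+107 = 207 > 130
Round 4 — lb-1, worker-1, worker-2 crash.
  lb-1 sheds 137 req/s: no online neighbours, lost.
  worker-1 sheds 195 req/s: no online neighbours, lost.
  worker-2 sheds 207 req/s to search-1: 207 each.
    search-1: 60+207 = 267 > 90
Round 5 — search-1 crashes.
  search-1 sheds 267 req/s: no online neighbours, lost.
No further crashes.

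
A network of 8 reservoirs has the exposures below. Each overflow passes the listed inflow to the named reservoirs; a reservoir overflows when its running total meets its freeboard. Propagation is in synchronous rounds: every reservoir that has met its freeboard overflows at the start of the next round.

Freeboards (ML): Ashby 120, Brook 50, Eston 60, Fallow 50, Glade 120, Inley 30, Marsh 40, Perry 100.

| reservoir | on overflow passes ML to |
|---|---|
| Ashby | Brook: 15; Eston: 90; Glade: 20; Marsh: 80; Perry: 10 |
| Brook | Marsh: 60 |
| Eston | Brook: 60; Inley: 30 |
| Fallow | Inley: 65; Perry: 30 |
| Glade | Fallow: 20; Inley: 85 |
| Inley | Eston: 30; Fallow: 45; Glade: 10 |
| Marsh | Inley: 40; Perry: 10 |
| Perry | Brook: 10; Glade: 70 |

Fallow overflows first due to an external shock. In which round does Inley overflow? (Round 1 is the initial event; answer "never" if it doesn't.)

2

Round 1 — Fallow overflows (initial).
  Inley: +65 → 65 ≥ 30
  Perry: +30 → 30 < 100
Round 2 — Inley overflows.
  Eston: +30 → 30 < 60
  Glade: +10 → 10 < 120
No further overflows.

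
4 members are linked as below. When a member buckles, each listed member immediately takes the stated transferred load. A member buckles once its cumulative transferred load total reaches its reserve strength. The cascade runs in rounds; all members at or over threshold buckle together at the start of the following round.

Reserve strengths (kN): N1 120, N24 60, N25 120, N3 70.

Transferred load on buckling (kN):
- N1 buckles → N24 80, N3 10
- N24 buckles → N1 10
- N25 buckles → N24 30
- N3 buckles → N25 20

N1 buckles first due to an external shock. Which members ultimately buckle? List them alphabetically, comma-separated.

N1, N24

Round 1 — N1 buckles (initial).
  N24: +80 → 80 ≥ 60
  N3: +10 → 10 < 70
Round 2 — N24 buckles.
No further bucklings.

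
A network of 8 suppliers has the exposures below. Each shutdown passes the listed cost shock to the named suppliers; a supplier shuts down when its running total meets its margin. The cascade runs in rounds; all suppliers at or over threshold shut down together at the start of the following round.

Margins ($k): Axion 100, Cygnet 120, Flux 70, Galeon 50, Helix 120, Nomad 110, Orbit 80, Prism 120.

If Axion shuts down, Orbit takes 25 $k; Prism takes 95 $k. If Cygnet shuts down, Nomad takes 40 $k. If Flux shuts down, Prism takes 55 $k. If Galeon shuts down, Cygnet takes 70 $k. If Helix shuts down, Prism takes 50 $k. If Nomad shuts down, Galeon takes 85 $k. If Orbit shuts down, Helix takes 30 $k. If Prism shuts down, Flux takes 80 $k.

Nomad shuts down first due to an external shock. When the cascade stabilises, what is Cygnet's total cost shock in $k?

Round 1 — Nomad shuts down (initial).
  Galeon: +85 → 85 ≥ 50
Round 2 — Galeon shuts down.
  Cygnet: +70 → 70 < 120
No further shutdowns.

70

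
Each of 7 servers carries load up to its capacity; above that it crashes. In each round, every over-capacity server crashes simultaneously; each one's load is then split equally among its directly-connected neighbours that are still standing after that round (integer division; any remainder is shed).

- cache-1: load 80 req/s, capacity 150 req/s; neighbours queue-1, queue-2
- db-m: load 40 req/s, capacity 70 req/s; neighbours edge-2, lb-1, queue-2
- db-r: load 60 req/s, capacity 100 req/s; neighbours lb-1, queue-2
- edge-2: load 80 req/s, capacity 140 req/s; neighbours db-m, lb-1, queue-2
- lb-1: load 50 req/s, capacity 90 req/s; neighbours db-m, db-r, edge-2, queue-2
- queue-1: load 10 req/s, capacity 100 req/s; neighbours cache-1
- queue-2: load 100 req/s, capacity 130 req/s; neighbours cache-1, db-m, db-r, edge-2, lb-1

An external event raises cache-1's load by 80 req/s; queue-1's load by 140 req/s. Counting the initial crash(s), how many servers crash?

7

Round 1 — cache-1 at 160 > 150; queue-1 at 150 > 100. cache-1, queue-1 crash.
  cache-1 sheds 160 req/s to queue-2: 160 each.
    queue-2: 100+160 = 260 > 130
  queue-1 sheds 150 req/s: no online neighbours, lost.
Round 2 — queue-2 crashes.
  queue-2 sheds 260 req/s to db-m, db-r, edge-2, lb-1: 65 each.
    db-m: 40+65 = 105 > 70
    db-r: 60+65 = 125 > 100
    edge-2: 80+65 = 145 > 140
    lb-1: 50+65 = 115 > 90
Round 3 — db-m, db-r, edge-2, lb-1 crash.
  db-m sheds 105 req/s: no online neighbours, lost.
  db-r sheds 125 req/s: no online neighbours, lost.
  edge-2 sheds 145 req/s: no online neighbours, lost.
  lb-1 sheds 115 req/s: no online neighbours, lost.
No further crashes.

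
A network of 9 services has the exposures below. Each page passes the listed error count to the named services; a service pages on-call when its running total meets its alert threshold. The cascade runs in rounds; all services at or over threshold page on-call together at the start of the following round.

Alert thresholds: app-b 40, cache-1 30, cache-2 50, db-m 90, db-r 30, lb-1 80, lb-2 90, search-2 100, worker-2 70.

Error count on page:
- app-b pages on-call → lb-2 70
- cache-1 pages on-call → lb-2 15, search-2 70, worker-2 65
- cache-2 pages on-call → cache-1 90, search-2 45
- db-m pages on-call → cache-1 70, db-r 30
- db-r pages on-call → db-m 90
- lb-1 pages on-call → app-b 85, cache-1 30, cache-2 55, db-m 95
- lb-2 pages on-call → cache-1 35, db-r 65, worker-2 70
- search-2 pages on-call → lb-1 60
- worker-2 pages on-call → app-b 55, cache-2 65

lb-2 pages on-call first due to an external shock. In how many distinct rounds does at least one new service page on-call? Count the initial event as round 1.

4

Round 1 — lb-2 pages on-call (initial).
  cache-1: +35 → 35 ≥ 30
  db-r: +65 → 65 ≥ 30
  worker-2: +70 → 70 ≥ 70
Round 2 — cache-1, db-r, worker-2 page on-call.
  app-b: +55 → 55 ≥ 40
  cache-2: +65 → 65 ≥ 50
  db-m: +90 → 90 ≥ 90
  search-2: +70 → 70 < 100
Round 3 — app-b, cache-2, db-m page on-call.
  search-2: +45 → 115 ≥ 100
Round 4 — search-2 pages on-call.
  lb-1: +60 → 60 < 80
No further pages.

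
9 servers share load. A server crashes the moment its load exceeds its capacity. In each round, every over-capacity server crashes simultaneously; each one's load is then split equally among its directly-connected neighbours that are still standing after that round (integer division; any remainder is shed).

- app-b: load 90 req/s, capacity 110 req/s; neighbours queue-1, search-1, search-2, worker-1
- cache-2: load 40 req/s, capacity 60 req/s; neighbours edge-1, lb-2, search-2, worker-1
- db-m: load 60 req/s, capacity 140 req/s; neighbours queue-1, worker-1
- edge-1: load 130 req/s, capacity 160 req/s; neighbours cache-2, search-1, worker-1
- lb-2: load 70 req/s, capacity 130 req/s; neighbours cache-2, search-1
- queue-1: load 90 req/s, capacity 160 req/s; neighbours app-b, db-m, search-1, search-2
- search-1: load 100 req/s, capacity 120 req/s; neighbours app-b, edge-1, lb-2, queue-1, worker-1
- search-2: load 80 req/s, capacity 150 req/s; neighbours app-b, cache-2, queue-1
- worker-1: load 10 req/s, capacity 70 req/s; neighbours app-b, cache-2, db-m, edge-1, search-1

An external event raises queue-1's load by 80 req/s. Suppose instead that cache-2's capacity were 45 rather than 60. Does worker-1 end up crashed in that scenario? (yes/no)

With cache-2's capacity at 45:
Round 1 — queue-1 at 170 > 160. queue-1 crashes.
  queue-1 sheds 170 req/s to app-b, db-m, search-1, search-2: 42 each (2 lost).
    app-b: 90+42 = 132 > 110
    db-m: 60+42 = 102 ≤ 140
    search-1: 100+42 = 142 > 120
    search-2: 80+42 = 122 ≤ 150
Round 2 — app-b, search-1 crash.
  app-b sheds 132 req/s to search-2, worker-1: 66 each.
    search-2: 122+66 = 188 > 150
    worker-1: 10+66 = 76 > 70
  search-1 sheds 142 req/s to edge-1, lb-2, worker-1: 47 each (1 lost).
    edge-1: 130+47 = 177 > 160
    lb-2: 70+47 = 117 ≤ 130
    worker-1: 76+47 = 123 > 70
Round 3 — edge-1, search-2, worker-1 crash.
  edge-1 sheds 177 req/s to cache-2: 177 each.
    cache-2: 40+177 = 217 > 45
  search-2 sheds 188 req/s to cache-2: 188 each.
    cache-2: 217+188 = 405 > 45
  worker-1 sheds 123 req/s to cache-2, db-m: 61 each (1 lost).
    cache-2: 405+61 = 466 > 45
    db-m: 102+61 = 163 > 140
Round 4 — cache-2, db-m crash.
  cache-2 sheds 466 req/s to lb-2: 466 each.
    lb-2: 117+466 = 583 > 130
  db-m sheds 163 req/s: no online neighbours, lost.
Round 5 — lb-2 crashes.
  lb-2 sheds 583 req/s: no online neighbours, lost.
No further crashes.

yes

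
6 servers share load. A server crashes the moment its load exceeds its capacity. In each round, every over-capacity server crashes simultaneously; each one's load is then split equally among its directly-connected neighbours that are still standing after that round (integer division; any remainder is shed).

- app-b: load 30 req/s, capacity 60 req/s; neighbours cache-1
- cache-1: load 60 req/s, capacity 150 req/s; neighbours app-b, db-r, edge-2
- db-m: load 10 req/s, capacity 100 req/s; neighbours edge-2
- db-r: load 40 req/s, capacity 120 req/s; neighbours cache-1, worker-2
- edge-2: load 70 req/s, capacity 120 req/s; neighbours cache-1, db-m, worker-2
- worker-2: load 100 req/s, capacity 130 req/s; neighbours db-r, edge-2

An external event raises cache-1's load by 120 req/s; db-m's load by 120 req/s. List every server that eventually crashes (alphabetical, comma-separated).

app-b, cache-1, db-m, db-r, edge-2, worker-2

Round 1 — cache-1 at 180 > 150; db-m at 130 > 100. cache-1, db-m crash.
  cache-1 sheds 180 req/s to app-b, db-r, edge-2: 60 each.
    app-b: 30+60 = 90 > 60
    db-r: 40+60 = 100 ≤ 120
    edge-2: 70+60 = 130 > 120
  db-m sheds 130 req/s to edge-2: 130 each.
    edge-2: 130+130 = 260 > 120
Round 2 — app-b, edge-2 crash.
  app-b sheds 90 req/s: no online neighbours, lost.
  edge-2 sheds 260 req/s to worker-2: 260 each.
    worker-2: 100+260 = 360 > 130
Round 3 — worker-2 crashes.
  worker-2 sheds 360 req/s to db-r: 360 each.
    db-r: 100+360 = 460 > 120
Round 4 — db-r crashes.
  db-r sheds 460 req/s: no online neighbours, lost.
No further crashes.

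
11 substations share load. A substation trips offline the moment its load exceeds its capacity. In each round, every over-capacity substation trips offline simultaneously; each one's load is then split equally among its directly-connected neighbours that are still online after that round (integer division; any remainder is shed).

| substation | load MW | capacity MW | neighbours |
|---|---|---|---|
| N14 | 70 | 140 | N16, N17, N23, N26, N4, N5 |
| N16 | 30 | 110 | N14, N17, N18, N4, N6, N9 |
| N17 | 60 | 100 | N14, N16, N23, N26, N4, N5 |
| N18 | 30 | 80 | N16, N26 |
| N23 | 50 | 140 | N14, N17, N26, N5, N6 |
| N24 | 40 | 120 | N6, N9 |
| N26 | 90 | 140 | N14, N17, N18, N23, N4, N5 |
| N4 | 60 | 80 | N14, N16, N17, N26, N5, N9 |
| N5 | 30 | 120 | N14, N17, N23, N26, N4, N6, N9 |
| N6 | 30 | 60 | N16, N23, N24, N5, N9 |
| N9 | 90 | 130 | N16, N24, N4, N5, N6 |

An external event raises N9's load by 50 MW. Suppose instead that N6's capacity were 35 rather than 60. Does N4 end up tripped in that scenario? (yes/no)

With N6's capacity at 35:
Round 1 — N9 at 140 > 130. N9 trips offline.
  N9 sheds 140 MW to N16, N24, N4, N5, N6: 28 each.
    N16: 30+28 = 58 ≤ 110
    N24: 40+28 = 68 ≤ 120
    N4: 60+28 = 88 > 80
    N5: 30+28 = 58 ≤ 120
    N6: 30+28 = 58 > 35
Round 2 — N4, N6 trip offline.
  N4 sheds 88 MW to N14, N16, N17, N26, N5: 17 each (3 lost).
    N14: 70+17 = 87 ≤ 140
    N16: 58+17 = 75 ≤ 110
    N17: 60+17 = 77 ≤ 100
    N26: 90+17 = 107 ≤ 140
    N5: 58+17 = 75 ≤ 120
  N6 sheds 58 MW to N16, N23, N24, N5: 14 each (2 lost).
    N16: 75+14 = 89 ≤ 110
    N23: 50+14 = 64 ≤ 140
    N24: 68+14 = 82 ≤ 120
    N5: 75+14 = 89 ≤ 120
No further trips.

yes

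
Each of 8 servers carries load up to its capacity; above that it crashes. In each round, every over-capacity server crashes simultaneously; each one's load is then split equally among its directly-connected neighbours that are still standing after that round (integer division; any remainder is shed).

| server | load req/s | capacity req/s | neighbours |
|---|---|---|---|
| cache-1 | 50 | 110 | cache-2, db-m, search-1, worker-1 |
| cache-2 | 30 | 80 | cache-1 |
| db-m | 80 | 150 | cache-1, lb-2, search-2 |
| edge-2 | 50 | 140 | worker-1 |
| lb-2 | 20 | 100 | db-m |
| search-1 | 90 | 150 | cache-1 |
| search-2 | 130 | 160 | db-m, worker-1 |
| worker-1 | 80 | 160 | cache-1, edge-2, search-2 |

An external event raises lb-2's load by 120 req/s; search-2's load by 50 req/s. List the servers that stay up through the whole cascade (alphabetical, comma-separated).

Round 1 — lb-2 at 140 > 100; search-2 at 180 > 160. lb-2, search-2 crash.
  lb-2 sheds 140 req/s to db-m: 140 each.
    db-m: 80+140 = 220 > 150
  search-2 sheds 180 req/s to db-m, worker-1: 90 each.
    db-m: 220+90 = 310 > 150
    worker-1: 80+90 = 170 > 160
Round 2 — db-m, worker-1 crash.
  db-m sheds 310 req/s to cache-1: 310 each.
    cache-1: 50+310 = 360 > 110
  worker-1 sheds 170 req/s to cache-1, edge-2: 85 each.
    cache-1: 360+85 = 445 > 110
    edge-2: 50+85 = 135 ≤ 140
Round 3 — cache-1 crashes.
  cache-1 sheds 445 req/s to cache-2, search-1: 222 each (1 lost).
    cache-2: 30+222 = 252 > 80
    search-1: 90+222 = 312 > 150
Round 4 — cache-2, search-1 crash.
  cache-2 sheds 252 req/s: no online neighbours, lost.
  search-1 sheds 312 req/s: no online neighbours, lost.
No further crashes.

edge-2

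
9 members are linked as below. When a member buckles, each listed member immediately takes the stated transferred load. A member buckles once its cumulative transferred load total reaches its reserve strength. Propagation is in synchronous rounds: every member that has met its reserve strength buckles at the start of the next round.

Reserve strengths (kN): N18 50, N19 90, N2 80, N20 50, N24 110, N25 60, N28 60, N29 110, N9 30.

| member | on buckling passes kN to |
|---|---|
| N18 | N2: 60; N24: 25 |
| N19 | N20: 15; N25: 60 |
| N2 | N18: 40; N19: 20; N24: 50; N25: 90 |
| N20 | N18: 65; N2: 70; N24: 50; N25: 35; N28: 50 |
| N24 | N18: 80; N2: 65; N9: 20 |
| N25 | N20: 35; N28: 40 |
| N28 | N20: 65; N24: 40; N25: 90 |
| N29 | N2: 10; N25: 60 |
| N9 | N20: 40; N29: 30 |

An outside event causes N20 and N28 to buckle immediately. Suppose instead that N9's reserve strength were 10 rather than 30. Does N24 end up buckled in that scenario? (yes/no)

With N9's reserve strength at 10:
Round 1 — N20, N28 buckle (initial).
  N18: +65 → 65 ≥ 50
  N2: +70 → 70 < 80
  N24: +50+40 → 90 < 110
  N25: +35+90 → 125 ≥ 60
Round 2 — N18, N25 buckle.
  N2: +60 → 130 ≥ 80
  N24: +25 → 115 ≥ 110
Round 3 — N2, N24 buckle.
  N19: +20 → 20 < 90
  N9: +20 → 20 ≥ 10
Round 4 — N9 buckles.
  N29: +30 → 30 < 110
No further bucklings.

yes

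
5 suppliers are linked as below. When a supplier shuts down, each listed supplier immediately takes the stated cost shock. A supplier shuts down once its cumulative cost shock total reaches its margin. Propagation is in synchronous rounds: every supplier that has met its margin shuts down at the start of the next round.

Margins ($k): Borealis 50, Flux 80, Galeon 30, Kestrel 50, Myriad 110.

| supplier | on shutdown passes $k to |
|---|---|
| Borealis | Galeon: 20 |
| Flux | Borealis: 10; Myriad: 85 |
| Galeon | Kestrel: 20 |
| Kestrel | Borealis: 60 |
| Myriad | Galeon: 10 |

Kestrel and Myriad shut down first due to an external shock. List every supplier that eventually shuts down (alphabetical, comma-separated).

Borealis, Galeon, Kestrel, Myriad

Round 1 — Kestrel, Myriad shut down (initial).
  Borealis: +60 → 60 ≥ 50
  Galeon: +10 → 10 < 30
Round 2 — Borealis shuts down.
  Galeon: +20 → 30 ≥ 30
Round 3 — Galeon shuts down.
No further shutdowns.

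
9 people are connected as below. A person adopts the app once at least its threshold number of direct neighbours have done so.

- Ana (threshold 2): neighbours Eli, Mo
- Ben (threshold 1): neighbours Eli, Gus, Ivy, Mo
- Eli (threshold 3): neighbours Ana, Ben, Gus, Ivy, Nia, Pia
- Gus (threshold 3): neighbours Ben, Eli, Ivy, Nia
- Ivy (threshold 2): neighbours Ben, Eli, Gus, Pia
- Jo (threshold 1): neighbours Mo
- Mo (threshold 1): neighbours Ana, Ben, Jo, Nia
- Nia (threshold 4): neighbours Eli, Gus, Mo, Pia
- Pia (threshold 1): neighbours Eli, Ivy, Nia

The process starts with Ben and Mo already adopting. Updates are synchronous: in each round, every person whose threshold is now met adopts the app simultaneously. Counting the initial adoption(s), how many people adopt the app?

Round 1 — Ben, Mo adopt the app (initial).
Round 2 — checking thresholds:
  Ana: 1 of 2 neighbours < 2, holds.
  Eli: 1 of 6 neighbours < 3, holds.
  Gus: 1 of 4 neighbours < 3, holds.
  Ivy: 1 of 4 neighbours < 2, holds.
  Jo: 1 of 1 neighbours ≥ 1, adopts the app.
  Nia: 1 of 4 neighbours < 4, holds.
Round 3 — no new adoptions; cascade stops.

3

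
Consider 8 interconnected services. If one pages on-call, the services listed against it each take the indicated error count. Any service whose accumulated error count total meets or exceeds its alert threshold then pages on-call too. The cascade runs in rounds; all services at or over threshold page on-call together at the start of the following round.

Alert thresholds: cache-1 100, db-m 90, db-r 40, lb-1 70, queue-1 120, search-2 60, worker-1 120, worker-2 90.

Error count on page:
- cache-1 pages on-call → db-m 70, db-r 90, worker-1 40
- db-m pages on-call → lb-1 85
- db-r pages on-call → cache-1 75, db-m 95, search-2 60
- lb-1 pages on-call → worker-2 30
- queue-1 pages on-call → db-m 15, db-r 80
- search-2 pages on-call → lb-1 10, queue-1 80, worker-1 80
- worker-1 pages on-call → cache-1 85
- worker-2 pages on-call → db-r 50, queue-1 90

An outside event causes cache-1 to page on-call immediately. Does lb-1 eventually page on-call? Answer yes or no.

Round 1 — cache-1 pages on-call (initial).
  db-m: +70 → 70 < 90
  db-r: +90 → 90 ≥ 40
  worker-1: +40 → 40 < 120
Round 2 — db-r pages on-call.
  db-m: +95 → 165 ≥ 90
  search-2: +60 → 60 ≥ 60
Round 3 — db-m, search-2 page on-call.
  lb-1: +85+10 → 95 ≥ 70
  queue-1: +80 → 80 < 120
  worker-1: +80 → 120 ≥ 120
Round 4 — lb-1, worker-1 page on-call.
  worker-2: +30 → 30 < 90
No further pages.

yes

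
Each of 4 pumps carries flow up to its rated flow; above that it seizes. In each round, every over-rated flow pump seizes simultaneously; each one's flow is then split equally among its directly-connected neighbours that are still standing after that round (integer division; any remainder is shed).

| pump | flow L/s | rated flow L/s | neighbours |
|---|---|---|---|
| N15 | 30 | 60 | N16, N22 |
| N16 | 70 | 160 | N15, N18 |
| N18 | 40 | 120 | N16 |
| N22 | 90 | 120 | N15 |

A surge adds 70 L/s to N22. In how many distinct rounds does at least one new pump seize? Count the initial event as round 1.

4

Round 1 — N22 at 160 > 120. N22 seizes.
  N22 sheds 160 L/s to N15: 160 each.
    N15: 30+160 = 190 > 60
Round 2 — N15 seizes.
  N15 sheds 190 L/s to N16: 190 each.
    N16: 70+190 = 260 > 160
Round 3 — N16 seizes.
  N16 sheds 260 L/s to N18: 260 each.
    N18: 40+260 = 300 > 120
Round 4 — N18 seizes.
  N18 sheds 300 L/s: no online neighbours, lost.
No further seizures.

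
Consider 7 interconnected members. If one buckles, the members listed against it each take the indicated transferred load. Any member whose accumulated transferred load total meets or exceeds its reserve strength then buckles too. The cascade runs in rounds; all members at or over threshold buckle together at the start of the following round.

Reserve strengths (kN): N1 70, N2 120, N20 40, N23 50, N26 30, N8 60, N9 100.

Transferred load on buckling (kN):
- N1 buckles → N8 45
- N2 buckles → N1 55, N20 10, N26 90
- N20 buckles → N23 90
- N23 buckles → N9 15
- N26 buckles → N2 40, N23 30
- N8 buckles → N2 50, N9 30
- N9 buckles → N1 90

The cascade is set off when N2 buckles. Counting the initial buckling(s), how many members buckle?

2

Round 1 — N2 buckles (initial).
  N1: +55 → 55 < 70
  N20: +10 → 10 < 40
  N26: +90 → 90 ≥ 30
Round 2 — N26 buckles.
  N23: +30 → 30 < 50
No further bucklings.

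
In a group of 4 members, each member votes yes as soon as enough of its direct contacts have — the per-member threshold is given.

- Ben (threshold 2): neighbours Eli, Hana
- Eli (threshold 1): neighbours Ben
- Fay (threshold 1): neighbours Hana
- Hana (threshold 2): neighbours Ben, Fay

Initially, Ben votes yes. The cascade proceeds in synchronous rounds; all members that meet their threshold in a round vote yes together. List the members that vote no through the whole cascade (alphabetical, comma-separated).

Fay, Hana

Round 1 — Ben votes yes (initial).
Round 2 — checking thresholds:
  Eli: 1 of 1 neighbours ≥ 1, votes yes.
  Hana: 1 of 2 neighbours < 2, not yet.
Round 3 — no new yes votes; cascade stops.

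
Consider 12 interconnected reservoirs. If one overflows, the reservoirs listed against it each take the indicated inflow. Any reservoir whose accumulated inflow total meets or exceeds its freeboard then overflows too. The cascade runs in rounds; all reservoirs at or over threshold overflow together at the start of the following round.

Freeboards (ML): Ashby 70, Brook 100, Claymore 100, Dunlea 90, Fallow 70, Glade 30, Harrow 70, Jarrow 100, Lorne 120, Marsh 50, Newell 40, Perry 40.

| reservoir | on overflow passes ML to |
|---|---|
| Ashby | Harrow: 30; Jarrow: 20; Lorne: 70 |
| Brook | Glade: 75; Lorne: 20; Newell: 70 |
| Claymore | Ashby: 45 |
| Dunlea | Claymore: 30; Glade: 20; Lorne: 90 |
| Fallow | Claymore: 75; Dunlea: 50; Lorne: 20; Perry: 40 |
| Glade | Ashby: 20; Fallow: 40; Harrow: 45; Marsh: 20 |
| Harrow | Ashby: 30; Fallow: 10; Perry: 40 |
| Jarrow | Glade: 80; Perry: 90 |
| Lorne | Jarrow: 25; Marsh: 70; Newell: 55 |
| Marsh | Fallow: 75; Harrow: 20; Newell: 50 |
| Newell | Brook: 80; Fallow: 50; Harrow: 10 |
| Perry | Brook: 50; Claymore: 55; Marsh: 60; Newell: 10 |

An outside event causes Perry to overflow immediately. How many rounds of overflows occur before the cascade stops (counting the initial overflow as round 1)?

Round 1 — Perry overflows (initial).
  Brook: +50 → 50 < 100
  Claymore: +55 → 55 < 100
  Marsh: +60 → 60 ≥ 50
  Newell: +10 → 10 < 40
Round 2 — Marsh overflows.
  Fallow: +75 → 75 ≥ 70
  Harrow: +20 → 20 < 70
  Newell: +50 → 60 ≥ 40
Round 3 — Fallow, Newell overflow.
  Brook: +80 → 130 ≥ 100
  Claymore: +75 → 130 ≥ 100
  Dunlea: +50 → 50 < 90
  Harrow: +10 → 30 < 70
  Lorne: +20 → 20 < 120
Round 4 — Brook, Claymore overflow.
  Ashby: +45 → 45 < 70
  Glade: +75 → 75 ≥ 30
  Lorne: +20 → 40 < 120
Round 5 — Glade overflows.
  Ashby: +20 → 65 < 70
  Harrow: +45 → 75 ≥ 70
Round 6 — Harrow overflows.
  Ashby: +30 → 95 ≥ 70
Round 7 — Ashby overflows.
  Jarrow: +20 → 20 < 100
  Lorne: +70 → 110 < 120
No further overflows.

7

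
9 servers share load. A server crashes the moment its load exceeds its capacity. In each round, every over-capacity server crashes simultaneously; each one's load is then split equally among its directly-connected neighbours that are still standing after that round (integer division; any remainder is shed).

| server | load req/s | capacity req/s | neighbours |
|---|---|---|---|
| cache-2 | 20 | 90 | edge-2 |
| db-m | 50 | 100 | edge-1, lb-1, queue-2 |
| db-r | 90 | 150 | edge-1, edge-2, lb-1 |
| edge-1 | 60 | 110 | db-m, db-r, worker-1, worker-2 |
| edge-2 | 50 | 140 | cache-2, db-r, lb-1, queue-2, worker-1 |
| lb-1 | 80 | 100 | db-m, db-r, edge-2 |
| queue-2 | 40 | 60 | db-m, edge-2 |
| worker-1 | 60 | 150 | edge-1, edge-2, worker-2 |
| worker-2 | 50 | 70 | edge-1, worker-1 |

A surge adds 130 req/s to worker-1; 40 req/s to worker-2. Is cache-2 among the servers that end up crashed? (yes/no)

Round 1 — worker-1 at 190 > 150; worker-2 at 90 > 70. worker-1, worker-2 crash.
  worker-1 sheds 190 req/s to edge-1, edge-2: 95 each.
    edge-1: 60+95 = 155 > 110
    edge-2: 50+95 = 145 > 140
  worker-2 sheds 90 req/s to edge-1: 90 each.
    edge-1: 155+90 = 245 > 110
Round 2 — edge-1, edge-2 crash.
  edge-1 sheds 245 req/s to db-m, db-r: 122 each (1 lost).
    db-m: 50+122 = 172 > 100
    db-r: 90+122 = 212 > 150
  edge-2 sheds 145 req/s to cache-2, db-r, lb-1, queue-2: 36 each (1 lost).
    cache-2: 20+36 = 56 ≤ 90
    db-r: 212+36 = 248 > 150
    lb-1: 80+36 = 116 > 100
    queue-2: 40+36 = 76 > 60
Round 3 — db-m, db-r, lb-1, queue-2 crash.
  db-m sheds 172 req/s: no online neighbours, lost.
  db-r sheds 248 req/s: no online neighbours, lost.
  lb-1 sheds 116 req/s: no online neighbours, lost.
  queue-2 sheds 76 req/s: no online neighbours, lost.
No further crashes.

no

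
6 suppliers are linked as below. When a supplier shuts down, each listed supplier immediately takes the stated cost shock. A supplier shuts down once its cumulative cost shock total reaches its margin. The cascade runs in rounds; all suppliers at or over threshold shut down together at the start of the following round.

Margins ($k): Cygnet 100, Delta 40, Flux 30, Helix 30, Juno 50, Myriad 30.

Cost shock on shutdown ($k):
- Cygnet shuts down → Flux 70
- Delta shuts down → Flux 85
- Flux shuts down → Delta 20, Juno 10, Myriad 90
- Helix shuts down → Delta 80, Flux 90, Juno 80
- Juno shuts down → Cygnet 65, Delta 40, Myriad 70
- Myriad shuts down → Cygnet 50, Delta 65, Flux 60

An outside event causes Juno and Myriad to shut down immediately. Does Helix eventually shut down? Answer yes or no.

no

Round 1 — Juno, Myriad shut down (initial).
  Cygnet: +65+50 → 115 ≥ 100
  Delta: +40+65 → 105 ≥ 40
  Flux: +60 → 60 ≥ 30
Round 2 — Cygnet, Delta, Flux shut down.
No further shutdowns.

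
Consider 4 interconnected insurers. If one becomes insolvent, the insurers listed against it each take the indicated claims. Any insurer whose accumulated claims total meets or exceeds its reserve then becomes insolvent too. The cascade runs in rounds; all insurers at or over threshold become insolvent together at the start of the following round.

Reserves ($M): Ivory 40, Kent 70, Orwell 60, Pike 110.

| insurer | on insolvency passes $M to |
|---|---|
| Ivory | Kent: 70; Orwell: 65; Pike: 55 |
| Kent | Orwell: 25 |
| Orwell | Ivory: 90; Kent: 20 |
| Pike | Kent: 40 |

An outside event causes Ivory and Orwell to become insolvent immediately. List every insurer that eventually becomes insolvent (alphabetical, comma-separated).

Ivory, Kent, Orwell

Round 1 — Ivory, Orwell become insolvent (initial).
  Kent: +70+20 → 90 ≥ 70
  Pike: +55 → 55 < 110
Round 2 — Kent becomes insolvent.
No further insolvencies.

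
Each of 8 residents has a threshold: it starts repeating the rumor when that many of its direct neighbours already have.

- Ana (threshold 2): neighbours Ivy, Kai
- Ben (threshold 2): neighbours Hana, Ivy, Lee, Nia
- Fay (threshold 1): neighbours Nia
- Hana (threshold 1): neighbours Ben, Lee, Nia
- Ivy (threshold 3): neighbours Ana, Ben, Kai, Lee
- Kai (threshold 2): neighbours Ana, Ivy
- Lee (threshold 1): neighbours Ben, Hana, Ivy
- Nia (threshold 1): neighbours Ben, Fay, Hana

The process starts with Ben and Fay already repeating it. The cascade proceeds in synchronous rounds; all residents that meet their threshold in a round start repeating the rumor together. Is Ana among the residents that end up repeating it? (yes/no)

Round 1 — Ben, Fay start repeating the rumor (initial).
Round 2 — checking thresholds:
  Hana: 1 of 3 neighbours ≥ 1, starts repeating the rumor.
  Ivy: 1 of 4 neighbours < 3, below threshold.
  Lee: 1 of 3 neighbours ≥ 1, starts repeating the rumor.
  Nia: 2 of 3 neighbours ≥ 1, starts repeating the rumor.
Round 3 — no new spreads; cascade stops.

no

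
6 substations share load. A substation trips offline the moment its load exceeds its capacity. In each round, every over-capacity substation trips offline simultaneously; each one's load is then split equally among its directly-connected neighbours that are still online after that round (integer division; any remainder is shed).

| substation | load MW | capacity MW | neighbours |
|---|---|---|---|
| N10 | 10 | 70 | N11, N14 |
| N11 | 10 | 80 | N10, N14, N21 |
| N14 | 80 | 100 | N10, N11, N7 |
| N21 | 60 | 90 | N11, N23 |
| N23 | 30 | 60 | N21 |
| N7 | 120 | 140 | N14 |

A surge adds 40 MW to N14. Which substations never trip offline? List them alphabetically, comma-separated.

N10, N11, N21, N23

Round 1 — N14 at 120 > 100. N14 trips offline.
  N14 sheds 120 MW to N10, N11, N7: 40 each.
    N10: 10+40 = 50 ≤ 70
    N11: 10+40 = 50 ≤ 80
    N7: 120+40 = 160 > 140
Round 2 — N7 trips offline.
  N7 sheds 160 MW: no online neighbours, lost.
No further trips.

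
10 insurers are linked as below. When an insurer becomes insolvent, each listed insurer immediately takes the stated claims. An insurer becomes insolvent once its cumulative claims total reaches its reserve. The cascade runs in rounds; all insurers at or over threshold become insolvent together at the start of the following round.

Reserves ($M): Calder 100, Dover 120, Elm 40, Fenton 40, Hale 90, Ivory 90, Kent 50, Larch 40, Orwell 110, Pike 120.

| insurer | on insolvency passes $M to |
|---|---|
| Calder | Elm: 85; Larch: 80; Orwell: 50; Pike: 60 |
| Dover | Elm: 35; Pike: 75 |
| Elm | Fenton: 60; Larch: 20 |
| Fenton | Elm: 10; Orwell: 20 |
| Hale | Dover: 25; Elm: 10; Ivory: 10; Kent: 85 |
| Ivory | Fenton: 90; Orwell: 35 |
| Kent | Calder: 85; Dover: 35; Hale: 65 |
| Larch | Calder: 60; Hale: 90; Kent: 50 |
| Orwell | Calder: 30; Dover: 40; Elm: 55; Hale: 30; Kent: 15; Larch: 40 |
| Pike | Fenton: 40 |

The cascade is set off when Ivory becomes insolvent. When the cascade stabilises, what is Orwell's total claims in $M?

Round 1 — Ivory becomes insolvent (initial).
  Fenton: +90 → 90 ≥ 40
  Orwell: +35 → 35 < 110
Round 2 — Fenton becomes insolvent.
  Elm: +10 → 10 < 40
  Orwell: +20 → 55 < 110
No further insolvencies.

55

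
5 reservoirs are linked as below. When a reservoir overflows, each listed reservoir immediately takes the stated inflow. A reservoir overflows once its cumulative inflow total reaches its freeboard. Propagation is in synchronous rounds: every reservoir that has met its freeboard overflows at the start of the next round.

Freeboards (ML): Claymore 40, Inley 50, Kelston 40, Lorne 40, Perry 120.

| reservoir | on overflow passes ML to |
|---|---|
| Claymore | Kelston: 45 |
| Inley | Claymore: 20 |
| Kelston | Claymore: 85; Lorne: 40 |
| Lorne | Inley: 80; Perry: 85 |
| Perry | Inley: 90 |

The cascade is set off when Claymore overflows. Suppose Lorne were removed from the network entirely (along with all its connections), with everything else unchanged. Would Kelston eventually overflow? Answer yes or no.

With Lorne removed:
Round 1 — Claymore overflows (initial).
  Kelston: +45 → 45 ≥ 40
Round 2 — Kelston overflows.
No further overflows.

yes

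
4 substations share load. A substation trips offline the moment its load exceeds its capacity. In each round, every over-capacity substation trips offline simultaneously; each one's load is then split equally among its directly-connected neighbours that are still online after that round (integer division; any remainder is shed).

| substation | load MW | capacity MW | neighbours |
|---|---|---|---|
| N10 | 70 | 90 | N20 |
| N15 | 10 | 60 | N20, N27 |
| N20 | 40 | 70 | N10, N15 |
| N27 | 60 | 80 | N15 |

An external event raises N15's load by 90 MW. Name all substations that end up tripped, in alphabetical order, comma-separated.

Round 1 — N15 at 100 > 60. N15 trips offline.
  N15 sheds 100 MW to N20, N27: 50 each.
    N20: 40+50 = 90 > 70
    N27: 60+50 = 110 > 80
Round 2 — N20, N27 trip offline.
  N20 sheds 90 MW to N10: 90 each.
    N10: 70+90 = 160 > 90
  N27 sheds 110 MW: no online neighbours, lost.
Round 3 — N10 trips offline.
  N10 sheds 160 MW: no online neighbours, lost.
No further trips.

N10, N15, N20, N27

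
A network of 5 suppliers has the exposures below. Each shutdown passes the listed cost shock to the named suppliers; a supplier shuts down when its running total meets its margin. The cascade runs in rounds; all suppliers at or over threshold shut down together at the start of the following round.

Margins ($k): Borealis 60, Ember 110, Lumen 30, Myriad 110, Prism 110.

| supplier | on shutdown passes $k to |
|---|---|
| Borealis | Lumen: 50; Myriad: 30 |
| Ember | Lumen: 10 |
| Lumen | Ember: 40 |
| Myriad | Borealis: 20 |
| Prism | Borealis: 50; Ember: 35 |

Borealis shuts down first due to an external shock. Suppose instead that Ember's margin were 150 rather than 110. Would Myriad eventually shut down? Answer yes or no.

With Ember's margin at 150:
Round 1 — Borealis shuts down (initial).
  Lumen: +50 → 50 ≥ 30
  Myriad: +30 → 30 < 110
Round 2 — Lumen shuts down.
  Ember: +40 → 40 < 150
No further shutdowns.

no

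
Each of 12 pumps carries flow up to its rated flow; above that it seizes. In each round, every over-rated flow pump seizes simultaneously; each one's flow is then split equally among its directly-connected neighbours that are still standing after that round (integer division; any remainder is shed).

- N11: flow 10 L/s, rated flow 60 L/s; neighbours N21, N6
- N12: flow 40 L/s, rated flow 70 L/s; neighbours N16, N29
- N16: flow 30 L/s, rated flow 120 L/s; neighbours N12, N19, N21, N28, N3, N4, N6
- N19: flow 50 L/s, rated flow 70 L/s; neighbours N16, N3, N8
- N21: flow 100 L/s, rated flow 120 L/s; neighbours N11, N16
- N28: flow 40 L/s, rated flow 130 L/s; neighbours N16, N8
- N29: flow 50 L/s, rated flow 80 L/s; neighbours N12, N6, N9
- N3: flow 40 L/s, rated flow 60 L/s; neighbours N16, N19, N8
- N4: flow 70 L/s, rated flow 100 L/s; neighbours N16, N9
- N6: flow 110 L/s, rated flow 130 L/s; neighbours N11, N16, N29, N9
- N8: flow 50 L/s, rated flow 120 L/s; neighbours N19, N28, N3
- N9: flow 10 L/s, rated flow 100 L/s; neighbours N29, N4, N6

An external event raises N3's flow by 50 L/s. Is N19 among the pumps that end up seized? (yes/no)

yes

Round 1 — N3 at 90 > 60. N3 seizes.
  N3 sheds 90 L/s to N16, N19, N8: 30 each.
    N16: 30+30 = 60 ≤ 120
    N19: 50+30 = 80 > 70
    N8: 50+30 = 80 ≤ 120
Round 2 — N19 seizes.
  N19 sheds 80 L/s to N16, N8: 40 each.
    N16: 60+40 = 100 ≤ 120
    N8: 80+40 = 120 ≤ 120
No further seizures.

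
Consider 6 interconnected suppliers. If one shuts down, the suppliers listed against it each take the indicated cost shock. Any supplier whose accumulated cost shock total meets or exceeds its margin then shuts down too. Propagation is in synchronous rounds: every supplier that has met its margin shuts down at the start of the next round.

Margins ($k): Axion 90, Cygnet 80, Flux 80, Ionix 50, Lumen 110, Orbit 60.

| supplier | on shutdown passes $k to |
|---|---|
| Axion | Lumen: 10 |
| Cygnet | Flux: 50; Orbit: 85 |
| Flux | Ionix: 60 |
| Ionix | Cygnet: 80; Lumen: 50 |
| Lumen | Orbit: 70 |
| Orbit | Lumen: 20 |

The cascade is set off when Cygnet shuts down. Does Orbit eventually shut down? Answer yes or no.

yes

Round 1 — Cygnet shuts down (initial).
  Flux: +50 → 50 < 80
  Orbit: +85 → 85 ≥ 60
Round 2 — Orbit shuts down.
  Lumen: +20 → 20 < 110
No further shutdowns.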